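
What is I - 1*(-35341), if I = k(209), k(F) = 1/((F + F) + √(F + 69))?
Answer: 3082548252/87223 - √278/174446 ≈ 35341.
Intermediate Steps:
k(F) = 1/(√(69 + F) + 2*F) (k(F) = 1/(2*F + √(69 + F)) = 1/(√(69 + F) + 2*F))
I = 1/(418 + √278) (I = 1/(√(69 + 209) + 2*209) = 1/(√278 + 418) = 1/(418 + √278) ≈ 0.0023006)
I - 1*(-35341) = (209/87223 - √278/174446) - 1*(-35341) = (209/87223 - √278/174446) + 35341 = 3082548252/87223 - √278/174446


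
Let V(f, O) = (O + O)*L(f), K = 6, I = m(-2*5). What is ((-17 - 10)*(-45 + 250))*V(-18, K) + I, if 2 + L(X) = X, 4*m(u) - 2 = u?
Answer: 1328398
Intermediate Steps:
m(u) = ½ + u/4
I = -2 (I = ½ + (-2*5)/4 = ½ + (¼)*(-10) = ½ - 5/2 = -2)
L(X) = -2 + X
V(f, O) = 2*O*(-2 + f) (V(f, O) = (O + O)*(-2 + f) = (2*O)*(-2 + f) = 2*O*(-2 + f))
((-17 - 10)*(-45 + 250))*V(-18, K) + I = ((-17 - 10)*(-45 + 250))*(2*6*(-2 - 18)) - 2 = (-27*205)*(2*6*(-20)) - 2 = -5535*(-240) - 2 = 1328400 - 2 = 1328398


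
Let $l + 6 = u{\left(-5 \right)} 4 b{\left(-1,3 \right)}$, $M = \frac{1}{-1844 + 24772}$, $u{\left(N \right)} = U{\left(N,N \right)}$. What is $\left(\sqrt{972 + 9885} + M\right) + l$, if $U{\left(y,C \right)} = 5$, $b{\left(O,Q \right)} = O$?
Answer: $- \frac{596127}{22928} + \sqrt{10857} \approx 78.197$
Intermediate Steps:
$u{\left(N \right)} = 5$
$M = \frac{1}{22928} \approx 4.3615 \cdot 10^{-5}$
$l = -26$ ($l = -6 + 5 \cdot 4 \left(-1\right) = -6 + 20 \left(-1\right) = -6 - 20 = -26$)
$\left(\sqrt{972 + 9885} + M\right) + l = \left(\sqrt{972 + 9885} + \frac{1}{22928}\right) - 26 = \left(\sqrt{10857} + \frac{1}{22928}\right) - 26 = \left(\frac{1}{22928} + \sqrt{10857}\right) - 26 = - \frac{596127}{22928} + \sqrt{10857}$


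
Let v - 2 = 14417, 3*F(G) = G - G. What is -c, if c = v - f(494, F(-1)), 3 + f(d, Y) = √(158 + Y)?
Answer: -14422 + √158 ≈ -14409.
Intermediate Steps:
F(G) = 0 (F(G) = (G - G)/3 = (⅓)*0 = 0)
v = 14419 (v = 2 + 14417 = 14419)
f(d, Y) = -3 + √(158 + Y)
c = 14422 - √158 (c = 14419 - (-3 + √(158 + 0)) = 14419 - (-3 + √158) = 14419 + (3 - √158) = 14422 - √158 ≈ 14409.)
-c = -(14422 - √158) = -14422 + √158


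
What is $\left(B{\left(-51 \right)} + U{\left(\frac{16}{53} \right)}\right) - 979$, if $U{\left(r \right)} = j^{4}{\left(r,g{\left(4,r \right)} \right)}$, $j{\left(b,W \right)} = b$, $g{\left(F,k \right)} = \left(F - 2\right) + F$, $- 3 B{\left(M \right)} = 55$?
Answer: $- \frac{23608122544}{23671443} \approx -997.33$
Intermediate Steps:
$B{\left(M \right)} = - \frac{55}{3}$ ($B{\left(M \right)} = \left(- \frac{1}{3}\right) 55 = - \frac{55}{3}$)
$g{\left(F,k \right)} = -2 + 2 F$ ($g{\left(F,k \right)} = \left(-2 + F\right) + F = -2 + 2 F$)
$U{\left(r \right)} = r^{4}$
$\left(B{\left(-51 \right)} + U{\left(\frac{16}{53} \right)}\right) - 979 = \left(- \frac{55}{3} + \left(\frac{16}{53}\right)^{4}\right) - 979 = \left(- \frac{55}{3} + \frac{65536}{7890481}\right) - 979 = - \frac{433779847}{23671443} - 979 = - \frac{23608122544}{23671443}$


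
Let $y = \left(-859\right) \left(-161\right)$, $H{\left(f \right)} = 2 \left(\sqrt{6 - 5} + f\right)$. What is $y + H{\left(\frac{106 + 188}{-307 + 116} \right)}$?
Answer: $\frac{26414903}{191} \approx 1.383 \cdot 10^{5}$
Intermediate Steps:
$H{\left(f \right)} = 2 + 2 f$ ($H{\left(f \right)} = 2 \left(\sqrt{1} + f\right) = 2 \left(1 + f\right) = 2 + 2 f$)
$y = 138299$
$y + H{\left(\frac{106 + 188}{-307 + 116} \right)} = 138299 + \left(2 + 2 \frac{106 + 188}{-307 + 116}\right) = 138299 + \left(2 + 2 \frac{294}{-191}\right) = 138299 + \left(2 + 2 \cdot 294 \left(- \frac{1}{191}\right)\right) = 138299 + \left(2 + 2 \left(- \frac{294}{191}\right)\right) = 138299 + \left(2 - \frac{588}{191}\right) = 138299 - \frac{206}{191} = \frac{26414903}{191}$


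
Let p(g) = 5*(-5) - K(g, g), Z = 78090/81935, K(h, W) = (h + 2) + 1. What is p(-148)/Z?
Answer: 327740/2603 ≈ 125.91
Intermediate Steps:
K(h, W) = 3 + h (K(h, W) = (2 + h) + 1 = 3 + h)
Z = 15618/16387 (Z = 78090*(1/81935) = 15618/16387 ≈ 0.95307)
p(g) = -28 - g (p(g) = 5*(-5) - (3 + g) = -25 + (-3 - g) = -28 - g)
p(-148)/Z = (-28 - 1*(-148))/(15618/16387) = (-28 + 148)*(16387/15618) = 120*(16387/15618) = 327740/2603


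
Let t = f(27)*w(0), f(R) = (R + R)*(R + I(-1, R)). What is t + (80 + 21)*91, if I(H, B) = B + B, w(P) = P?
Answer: 9191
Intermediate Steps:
I(H, B) = 2*B
f(R) = 6*R**2 (f(R) = (R + R)*(R + 2*R) = (2*R)*(3*R) = 6*R**2)
t = 0 (t = (6*27**2)*0 = (6*729)*0 = 4374*0 = 0)
t + (80 + 21)*91 = 0 + (80 + 21)*91 = 0 + 101*91 = 0 + 9191 = 9191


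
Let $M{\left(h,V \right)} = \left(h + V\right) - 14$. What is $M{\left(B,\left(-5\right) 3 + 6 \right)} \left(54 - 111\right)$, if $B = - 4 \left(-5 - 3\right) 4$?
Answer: $-5985$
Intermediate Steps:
$B = 128$ ($B = \left(-4\right) \left(-8\right) 4 = 32 \cdot 4 = 128$)
$M{\left(h,V \right)} = -14 + V + h$ ($M{\left(h,V \right)} = \left(V + h\right) - 14 = -14 + V + h$)
$M{\left(B,\left(-5\right) 3 + 6 \right)} \left(54 - 111\right) = \left(-14 + \left(\left(-5\right) 3 + 6\right) + 128\right) \left(54 - 111\right) = \left(-14 + \left(-15 + 6\right) + 128\right) \left(-57\right) = \left(-14 - 9 + 128\right) \left(-57\right) = 105 \left(-57\right) = -5985$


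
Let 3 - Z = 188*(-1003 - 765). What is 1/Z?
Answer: 1/332387 ≈ 3.0085e-6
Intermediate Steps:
Z = 332387 (Z = 3 - 188*(-1003 - 765) = 3 - 188*(-1768) = 3 - 1*(-332384) = 3 + 332384 = 332387)
1/Z = 1/332387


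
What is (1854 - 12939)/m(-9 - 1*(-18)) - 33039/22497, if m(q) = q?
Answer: -27741844/22497 ≈ -1233.1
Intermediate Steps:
(1854 - 12939)/m(-9 - 1*(-18)) - 33039/22497 = (1854 - 12939)/(-9 - 1*(-18)) - 33039/22497 = -11085/(-9 + 18) - 33039*1/22497 = -11085/9 - 11013/7499 = -11085*⅑ - 11013/7499 = -3695/3 - 11013/7499 = -27741844/22497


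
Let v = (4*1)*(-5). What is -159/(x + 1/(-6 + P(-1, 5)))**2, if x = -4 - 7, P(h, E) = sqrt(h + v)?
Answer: 477*(-5*I - 4*sqrt(21))/(2*(737*sqrt(21) + 974*I)) ≈ -1.2891 + 0.018665*I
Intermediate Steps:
v = -20 (v = 4*(-5) = -20)
P(h, E) = sqrt(-20 + h) (P(h, E) = sqrt(h - 20) = sqrt(-20 + h))
x = -11
-159/(x + 1/(-6 + P(-1, 5)))**2 = -159/(-11 + 1/(-6 + sqrt(-20 - 1)))**2 = -159/(-11 + 1/(-6 + sqrt(-21)))**2 = -159/(-11 + 1/(-6 + I*sqrt(21)))**2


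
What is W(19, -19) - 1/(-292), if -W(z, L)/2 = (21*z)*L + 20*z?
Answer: 4205385/292 ≈ 14402.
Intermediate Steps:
W(z, L) = -40*z - 42*L*z (W(z, L) = -2*((21*z)*L + 20*z) = -2*(21*L*z + 20*z) = -2*(20*z + 21*L*z) = -40*z - 42*L*z)
W(19, -19) - 1/(-292) = -2*19*(20 + 21*(-19)) - 1/(-292) = -2*19*(20 - 399) - 1*(-1/292) = -2*19*(-379) + 1/292 = 14402 + 1/292 = 4205385/292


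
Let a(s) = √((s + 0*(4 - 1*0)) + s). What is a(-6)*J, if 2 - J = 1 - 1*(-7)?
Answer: -12*I*√3 ≈ -20.785*I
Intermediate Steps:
J = -6 (J = 2 - (1 - 1*(-7)) = 2 - (1 + 7) = 2 - 1*8 = 2 - 8 = -6)
a(s) = √2*√s (a(s) = √((s + 0*(4 + 0)) + s) = √((s + 0*4) + s) = √((s + 0) + s) = √(s + s) = √(2*s) = √2*√s)
a(-6)*J = (√2*√(-6))*(-6) = (√2*(I*√6))*(-6) = (2*I*√3)*(-6) = -12*I*√3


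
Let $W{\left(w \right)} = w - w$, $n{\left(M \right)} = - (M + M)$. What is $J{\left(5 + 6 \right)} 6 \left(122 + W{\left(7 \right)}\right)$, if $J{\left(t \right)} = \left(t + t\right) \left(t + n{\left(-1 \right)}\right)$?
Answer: $209352$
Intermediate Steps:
$n{\left(M \right)} = - 2 M$
$W{\left(w \right)} = 0$
$J{\left(t \right)} = 2 t \left(2 + t\right)$ ($J{\left(t \right)} = \left(t + t\right) \left(t - -2\right) = 2 t \left(t + 2\right) = 2 t \left(2 + t\right)$)
$J{\left(5 + 6 \right)} 6 \left(122 + W{\left(7 \right)}\right) = 2 \left(5 + 6\right) \left(2 + \left(5 + 6\right)\right) 6 \left(122 + 0\right) = 2 \cdot 11 \left(2 + 11\right) 6 \cdot 122 = 2 \cdot 11 \cdot 13 \cdot 6 \cdot 122 = 286 \cdot 6 \cdot 122 = 1716 \cdot 122 = 209352$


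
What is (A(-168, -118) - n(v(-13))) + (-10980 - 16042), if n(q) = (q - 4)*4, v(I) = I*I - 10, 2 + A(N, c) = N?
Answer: -27812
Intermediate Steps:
A(N, c) = -2 + N
v(I) = -10 + I**2 (v(I) = I**2 - 10 = -10 + I**2)
n(q) = -16 + 4*q (n(q) = (-4 + q)*4 = -16 + 4*q)
(A(-168, -118) - n(v(-13))) + (-10980 - 16042) = ((-2 - 168) - (-16 + 4*(-10 + (-13)**2))) + (-10980 - 16042) = (-170 - (-16 + 4*(-10 + 169))) - 27022 = (-170 - (-16 + 4*159)) - 27022 = (-170 - (-16 + 636)) - 27022 = (-170 - 1*620) - 27022 = (-170 - 620) - 27022 = -790 - 27022 = -27812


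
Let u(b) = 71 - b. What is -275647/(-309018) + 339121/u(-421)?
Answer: 5829450639/8446492 ≈ 690.16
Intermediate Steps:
-275647/(-309018) + 339121/u(-421) = -275647/(-309018) + 339121/(71 - 1*(-421)) = -275647*(-1/309018) + 339121/(71 + 421) = 275647/309018 + 339121/492 = 5829450639/8446492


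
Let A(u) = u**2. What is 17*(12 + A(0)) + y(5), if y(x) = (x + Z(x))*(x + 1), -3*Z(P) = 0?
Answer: 234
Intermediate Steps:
Z(P) = 0 (Z(P) = -1/3*0 = 0)
y(x) = x*(1 + x) (y(x) = (x + 0)*(x + 1) = x*(1 + x))
17*(12 + A(0)) + y(5) = 17*(12 + 0**2) + 5*(1 + 5) = 17*(12 + 0) + 5*6 = 17*12 + 30 = 204 + 30 = 234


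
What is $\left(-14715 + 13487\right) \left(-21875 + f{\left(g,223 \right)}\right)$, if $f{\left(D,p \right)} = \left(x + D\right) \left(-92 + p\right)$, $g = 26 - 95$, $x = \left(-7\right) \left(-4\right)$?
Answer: $33458088$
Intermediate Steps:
$x = 28$
$g = -69$
$f{\left(D,p \right)} = \left(-92 + p\right) \left(28 + D\right)$ ($f{\left(D,p \right)} = \left(28 + D\right) \left(-92 + p\right) = \left(-92 + p\right) \left(28 + D\right)$)
$\left(-14715 + 13487\right) \left(-21875 + f{\left(g,223 \right)}\right) = \left(-14715 + 13487\right) \left(-21875 - 5371\right) = - 1228 \left(-21875 + \left(-2576 + 6348 + 6244 - 15387\right)\right) = - 1228 \left(-21875 - 5371\right) = \left(-1228\right) \left(-27246\right) = 33458088$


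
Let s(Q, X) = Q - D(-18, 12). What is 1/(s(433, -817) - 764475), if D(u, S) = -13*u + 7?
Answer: -1/764283 ≈ -1.3084e-6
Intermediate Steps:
D(u, S) = 7 - 13*u
s(Q, X) = -241 + Q (s(Q, X) = Q - (7 - 13*(-18)) = Q - (7 + 234) = Q - 1*241 = Q - 241 = -241 + Q)
1/(s(433, -817) - 764475) = 1/((-241 + 433) - 764475) = 1/(192 - 764475) = 1/(-764283) = -1/764283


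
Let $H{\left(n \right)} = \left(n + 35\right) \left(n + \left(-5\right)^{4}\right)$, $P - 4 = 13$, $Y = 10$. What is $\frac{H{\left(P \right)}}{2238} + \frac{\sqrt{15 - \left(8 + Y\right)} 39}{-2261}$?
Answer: $\frac{5564}{373} - \frac{39 i \sqrt{3}}{2261} \approx 14.917 - 0.029876 i$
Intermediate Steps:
$P = 17$ ($P = 4 + 13 = 17$)
$H{\left(n \right)} = \left(35 + n\right) \left(625 + n\right)$ ($H{\left(n \right)} = \left(35 + n\right) \left(n + 625\right) = \left(35 + n\right) \left(625 + n\right)$)
$\frac{H{\left(P \right)}}{2238} + \frac{\sqrt{15 - \left(8 + Y\right)} 39}{-2261} = \frac{21875 + 17^{2} + 660 \cdot 17}{2238} + \frac{\sqrt{15 - 18} \cdot 39}{-2261} = \left(21875 + 289 + 11220\right) \frac{1}{2238} + \sqrt{15 - 18} \cdot 39 \left(- \frac{1}{2261}\right) = 33384 \cdot \frac{1}{2238} + \sqrt{15 - 18} \cdot 39 \left(- \frac{1}{2261}\right) = \frac{5564}{373} + \sqrt{-3} \cdot 39 \left(- \frac{1}{2261}\right) = \frac{5564}{373} + i \sqrt{3} \cdot 39 \left(- \frac{1}{2261}\right) = \frac{5564}{373} + 39 i \sqrt{3} \left(- \frac{1}{2261}\right) = \frac{5564}{373} - \frac{39 i \sqrt{3}}{2261}$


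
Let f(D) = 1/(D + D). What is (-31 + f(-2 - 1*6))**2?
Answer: 247009/256 ≈ 964.88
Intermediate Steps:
f(D) = 1/(2*D)
(-31 + f(-2 - 1*6))**2 = (-31 + 1/(2*(-2 - 1*6)))**2 = (-31 + 1/(2*(-2 - 6)))**2 = (-31 + (1/2)/(-8))**2 = (-31 + (1/2)*(-1/8))**2 = (-31 - 1/16)**2 = (-497/16)**2 = 247009/256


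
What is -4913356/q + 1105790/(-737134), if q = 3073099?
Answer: -3510001952457/1132642879133 ≈ -3.0989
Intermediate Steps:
-4913356/q + 1105790/(-737134) = -4913356/3073099 + 1105790/(-737134) = -4913356*1/3073099 + 1105790*(-1/737134) = -4913356/3073099 - 552895/368567 = -3510001952457/1132642879133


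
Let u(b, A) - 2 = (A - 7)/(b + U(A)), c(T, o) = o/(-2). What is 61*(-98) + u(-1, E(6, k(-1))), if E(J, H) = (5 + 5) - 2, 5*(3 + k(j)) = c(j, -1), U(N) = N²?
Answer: -376487/63 ≈ -5976.0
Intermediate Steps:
c(T, o) = -o/2 (c(T, o) = o*(-½) = -o/2)
k(j) = -29/10 (k(j) = -3 + (-½*(-1))/5 = -3 + (⅕)*(½) = -3 + ⅒ = -29/10)
E(J, H) = 8 (E(J, H) = 10 - 2 = 8)
u(b, A) = 2 + (-7 + A)/(b + A²) (u(b, A) = 2 + (A - 7)/(b + A²) = 2 + (-7 + A)/(b + A²))
61*(-98) + u(-1, E(6, k(-1))) = 61*(-98) + (-7 + 8 + 2*(-1) + 2*8²)/(-1 + 8²) = -5978 + (-7 + 8 - 2 + 2*64)/(-1 + 64) = -5978 + (-7 + 8 - 2 + 128)/63 = -5978 + (1/63)*127 = -5978 + 127/63 = -376487/63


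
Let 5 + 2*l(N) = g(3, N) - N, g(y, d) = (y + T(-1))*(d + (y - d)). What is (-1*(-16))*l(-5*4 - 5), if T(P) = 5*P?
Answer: 112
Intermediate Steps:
g(y, d) = y*(-5 + y) (g(y, d) = (y + 5*(-1))*(d + (y - d)) = (y - 5)*y = (-5 + y)*y = y*(-5 + y))
l(N) = -11/2 - N/2 (l(N) = -5/2 + (3*(-5 + 3) - N)/2 = -5/2 + (3*(-2) - N)/2 = -5/2 + (-6 - N)/2 = -5/2 + (-3 - N/2) = -11/2 - N/2)
(-1*(-16))*l(-5*4 - 5) = (-1*(-16))*(-11/2 - (-5*4 - 5)/2) = 16*(-11/2 - (-20 - 5)/2) = 16*(-11/2 - 1/2*(-25)) = 16*(-11/2 + 25/2) = 16*7 = 112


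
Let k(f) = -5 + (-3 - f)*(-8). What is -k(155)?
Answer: -1259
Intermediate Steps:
k(f) = 19 + 8*f (k(f) = -5 + (24 + 8*f) = 19 + 8*f)
-k(155) = -(19 + 8*155) = -(19 + 1240) = -1*1259 = -1259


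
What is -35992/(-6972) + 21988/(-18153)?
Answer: 41671870/10546893 ≈ 3.9511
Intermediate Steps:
-35992/(-6972) + 21988/(-18153) = -35992*(-1/6972) + 21988*(-1/18153) = 8998/1743 - 21988/18153 = 41671870/10546893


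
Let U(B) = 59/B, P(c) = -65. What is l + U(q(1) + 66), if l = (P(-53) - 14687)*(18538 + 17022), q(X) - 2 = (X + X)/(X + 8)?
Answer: -322092807149/614 ≈ -5.2458e+8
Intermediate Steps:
q(X) = 2 + 2*X/(8 + X) (q(X) = 2 + (X + X)/(X + 8) = 2 + (2*X)/(8 + X) = 2 + 2*X/(8 + X))
l = -524581120 (l = (-65 - 14687)*(18538 + 17022) = -14752*35560 = -524581120)
l + U(q(1) + 66) = -524581120 + 59/(4*(4 + 1)/(8 + 1) + 66) = -524581120 + 59/(4*5/9 + 66) = -524581120 + 59/(4*(1/9)*5 + 66) = -524581120 + 59/(20/9 + 66) = -524581120 + 59/(614/9) = -524581120 + 59*(9/614) = -524581120 + 531/614 = -322092807149/614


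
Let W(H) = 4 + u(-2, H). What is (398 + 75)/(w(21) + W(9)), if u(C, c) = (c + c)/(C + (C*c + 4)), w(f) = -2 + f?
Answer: 3784/175 ≈ 21.623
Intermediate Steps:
u(C, c) = 2*c/(4 + C + C*c) (u(C, c) = (2*c)/(C + (4 + C*c)) = (2*c)/(4 + C + C*c) = 2*c/(4 + C + C*c))
W(H) = 4 + 2*H/(2 - 2*H) (W(H) = 4 + 2*H/(4 - 2 - 2*H) = 4 + 2*H/(2 - 2*H))
(398 + 75)/(w(21) + W(9)) = (398 + 75)/((-2 + 21) + (-4 + 3*9)/(-1 + 9)) = 473/(19 + (-4 + 27)/8) = 473/(19 + (1/8)*23) = 473/(19 + 23/8) = 473/(175/8) = 473*(8/175) = 3784/175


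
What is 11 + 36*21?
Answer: 767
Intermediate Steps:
11 + 36*21 = 11 + 756 = 767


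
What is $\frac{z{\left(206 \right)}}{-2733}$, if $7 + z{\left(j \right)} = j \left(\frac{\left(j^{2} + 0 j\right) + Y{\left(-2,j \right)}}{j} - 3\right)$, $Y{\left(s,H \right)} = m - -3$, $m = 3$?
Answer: $- \frac{13939}{911} \approx -15.301$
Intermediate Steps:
$Y{\left(s,H \right)} = 6$ ($Y{\left(s,H \right)} = 3 - -3 = 3 + 3 = 6$)
$z{\left(j \right)} = -7 + j \left(-3 + \frac{6 + j^{2}}{j}\right)$ ($z{\left(j \right)} = -7 + j \left(\frac{\left(j^{2} + 0 j\right) + 6}{j} - 3\right) = -7 + j \left(\frac{\left(j^{2} + 0\right) + 6}{j} - 3\right) = -7 + j \left(\frac{j^{2} + 6}{j} - 3\right) = -7 + j \left(\frac{6 + j^{2}}{j} - 3\right) = -7 + j \left(-3 + \frac{6 + j^{2}}{j}\right)$)
$\frac{z{\left(206 \right)}}{-2733} = \frac{-1 + 206^{2} - 618}{-2733} = \left(-1 + 42436 - 618\right) \left(- \frac{1}{2733}\right) = 41817 \left(- \frac{1}{2733}\right) = - \frac{13939}{911}$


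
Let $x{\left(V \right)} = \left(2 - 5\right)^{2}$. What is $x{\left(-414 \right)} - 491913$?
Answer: $-491904$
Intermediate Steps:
$x{\left(V \right)} = 9$ ($x{\left(V \right)} = \left(-3\right)^{2} = 9$)
$x{\left(-414 \right)} - 491913 = 9 - 491913 = -491904$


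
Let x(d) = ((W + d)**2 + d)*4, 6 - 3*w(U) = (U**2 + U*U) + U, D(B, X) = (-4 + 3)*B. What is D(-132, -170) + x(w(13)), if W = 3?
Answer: 49848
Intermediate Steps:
D(B, X) = -B
w(U) = 2 - 2*U**2/3 - U/3 (w(U) = 2 - ((U**2 + U*U) + U)/3 = 2 - ((U**2 + U**2) + U)/3 = 2 - (2*U**2 + U)/3 = 2 - (U + 2*U**2)/3 = 2 + (-2*U**2/3 - U/3) = 2 - 2*U**2/3 - U/3)
x(d) = 4*d + 4*(3 + d)**2 (x(d) = ((3 + d)**2 + d)*4 = (d + (3 + d)**2)*4 = 4*d + 4*(3 + d)**2)
D(-132, -170) + x(w(13)) = -1*(-132) + (4*(2 - 2/3*13**2 - 1/3*13) + 4*(3 + (2 - 2/3*13**2 - 1/3*13))**2) = 132 + (4*(2 - 2/3*169 - 13/3) + 4*(3 + (2 - 2/3*169 - 13/3))**2) = 132 + (4*(2 - 338/3 - 13/3) + 4*(3 + (2 - 338/3 - 13/3))**2) = 132 + (4*(-115) + 4*(3 - 115)**2) = 132 + (-460 + 4*(-112)**2) = 132 + (-460 + 4*12544) = 132 + (-460 + 50176) = 132 + 49716 = 49848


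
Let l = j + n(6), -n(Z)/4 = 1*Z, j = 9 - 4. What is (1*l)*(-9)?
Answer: 171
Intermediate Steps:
j = 5
n(Z) = -4*Z
l = -19 (l = 5 - 4*6 = 5 - 24 = -19)
(1*l)*(-9) = (1*(-19))*(-9) = -19*(-9) = 171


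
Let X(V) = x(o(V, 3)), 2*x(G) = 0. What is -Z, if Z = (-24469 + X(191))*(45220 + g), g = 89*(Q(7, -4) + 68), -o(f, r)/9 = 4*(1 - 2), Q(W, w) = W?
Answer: 1269818755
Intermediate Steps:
o(f, r) = 36 (o(f, r) = -36*(1 - 2) = -36*(-1) = -9*(-4) = 36)
x(G) = 0 (x(G) = (½)*0 = 0)
X(V) = 0
g = 6675 (g = 89*(7 + 68) = 89*75 = 6675)
Z = -1269818755 (Z = (-24469 + 0)*(45220 + 6675) = -24469*51895 = -1269818755)
-Z = -1*(-1269818755) = 1269818755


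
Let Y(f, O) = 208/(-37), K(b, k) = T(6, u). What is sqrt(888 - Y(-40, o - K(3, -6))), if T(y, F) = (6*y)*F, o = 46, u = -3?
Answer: 2*sqrt(305842)/37 ≈ 29.893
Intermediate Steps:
T(y, F) = 6*F*y
K(b, k) = -108 (K(b, k) = 6*(-3)*6 = -108)
Y(f, O) = -208/37 (Y(f, O) = 208*(-1/37) = -208/37)
sqrt(888 - Y(-40, o - K(3, -6))) = sqrt(888 - 1*(-208/37)) = sqrt(888 + 208/37) = sqrt(33064/37) = 2*sqrt(305842)/37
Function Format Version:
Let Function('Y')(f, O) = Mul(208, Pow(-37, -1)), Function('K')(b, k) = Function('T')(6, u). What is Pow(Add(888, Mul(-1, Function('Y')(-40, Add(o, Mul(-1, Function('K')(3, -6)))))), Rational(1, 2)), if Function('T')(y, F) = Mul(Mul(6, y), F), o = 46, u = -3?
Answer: Mul(Rational(2, 37), Pow(305842, Rational(1, 2))) ≈ 29.893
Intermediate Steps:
Function('T')(y, F) = Mul(6, F, y)
Function('K')(b, k) = -108 (Function('K')(b, k) = Mul(6, -3, 6) = -108)
Function('Y')(f, O) = Rational(-208, 37) (Function('Y')(f, O) = Mul(208, Rational(-1, 37)) = Rational(-208, 37))
Pow(Add(888, Mul(-1, Function('Y')(-40, Add(o, Mul(-1, Function('K')(3, -6)))))), Rational(1, 2)) = Pow(Add(888, Mul(-1, Rational(-208, 37))), Rational(1, 2)) = Pow(Add(888, Rational(208, 37)), Rational(1, 2)) = Pow(Rational(33064, 37), Rational(1, 2)) = Mul(Rational(2, 37), Pow(305842, Rational(1, 2)))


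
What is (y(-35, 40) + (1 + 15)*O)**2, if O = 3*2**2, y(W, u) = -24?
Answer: 28224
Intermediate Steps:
O = 12 (O = 3*4 = 12)
(y(-35, 40) + (1 + 15)*O)**2 = (-24 + (1 + 15)*12)**2 = (-24 + 16*12)**2 = (-24 + 192)**2 = 168**2 = 28224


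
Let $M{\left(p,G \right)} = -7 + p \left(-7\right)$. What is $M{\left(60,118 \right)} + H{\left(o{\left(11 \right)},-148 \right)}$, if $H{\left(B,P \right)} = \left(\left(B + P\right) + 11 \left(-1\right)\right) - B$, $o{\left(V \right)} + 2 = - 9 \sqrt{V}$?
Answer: $-586$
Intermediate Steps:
$M{\left(p,G \right)} = -7 - 7 p$
$o{\left(V \right)} = -2 - 9 \sqrt{V}$
$H{\left(B,P \right)} = -11 + P$ ($H{\left(B,P \right)} = \left(\left(B + P\right) - 11\right) - B = \left(-11 + B + P\right) - B = -11 + P$)
$M{\left(60,118 \right)} + H{\left(o{\left(11 \right)},-148 \right)} = \left(-7 - 420\right) - 159 = -427 - 159 = -586$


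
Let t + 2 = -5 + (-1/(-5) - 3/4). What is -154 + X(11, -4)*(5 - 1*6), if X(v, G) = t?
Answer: -2929/20 ≈ -146.45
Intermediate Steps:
t = -151/20 (t = -2 + (-5 + (-1/(-5) - 3/4)) = -2 + (-5 + (-1*(-1/5) - 3*1/4)) = -2 + (-5 + (1/5 - 3/4)) = -2 + (-5 - 11/20) = -2 - 111/20 = -151/20 ≈ -7.5500)
X(v, G) = -151/20
-154 + X(11, -4)*(5 - 1*6) = -154 - 151*(5 - 1*6)/20 = -154 - 151*(5 - 6)/20 = -154 - 151/20*(-1) = -154 + 151/20 = -2929/20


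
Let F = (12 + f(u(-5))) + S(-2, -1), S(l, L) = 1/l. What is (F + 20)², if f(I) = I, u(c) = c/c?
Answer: 4225/4 ≈ 1056.3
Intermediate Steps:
u(c) = 1
F = 25/2 (F = (12 + 1) + 1/(-2) = 13 - ½ = 25/2 ≈ 12.500)
(F + 20)² = (25/2 + 20)² = (65/2)² = 4225/4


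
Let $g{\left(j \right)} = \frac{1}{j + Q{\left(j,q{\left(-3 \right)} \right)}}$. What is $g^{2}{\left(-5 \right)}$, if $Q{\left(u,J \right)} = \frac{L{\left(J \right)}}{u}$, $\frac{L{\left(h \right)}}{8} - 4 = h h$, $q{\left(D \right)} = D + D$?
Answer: $\frac{1}{4761} \approx 0.00021004$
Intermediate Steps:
$q{\left(D \right)} = 2 D$
$L{\left(h \right)} = 32 + 8 h^{2}$ ($L{\left(h \right)} = 32 + 8 h h = 32 + 8 h^{2}$)
$Q{\left(u,J \right)} = \frac{32 + 8 J^{2}}{u}$
$g{\left(j \right)} = \frac{1}{j + \frac{320}{j}}$ ($g{\left(j \right)} = \frac{1}{j + \frac{8 \left(4 + \left(2 \left(-3\right)\right)^{2}\right)}{j}} = \frac{1}{j + \frac{8 \left(4 + \left(-6\right)^{2}\right)}{j}} = \frac{1}{j + \frac{8 \left(4 + 36\right)}{j}} = \frac{1}{j + 8 \frac{1}{j} 40} = \frac{1}{j + \frac{320}{j}}$)
$g^{2}{\left(-5 \right)} = \left(- \frac{5}{320 + \left(-5\right)^{2}}\right)^{2} = \left(- \frac{5}{320 + 25}\right)^{2} = \left(- \frac{5}{345}\right)^{2} = \left(\left(-5\right) \frac{1}{345}\right)^{2} = \left(- \frac{1}{69}\right)^{2} = \frac{1}{4761}$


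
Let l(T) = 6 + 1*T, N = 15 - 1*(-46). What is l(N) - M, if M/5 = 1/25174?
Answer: 1686653/25174 ≈ 67.000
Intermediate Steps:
N = 61 (N = 15 + 46 = 61)
l(T) = 6 + T
M = 5/25174 ≈ 0.00019862
l(N) - M = (6 + 61) - 1*5/25174 = 67 - 5/25174 = 1686653/25174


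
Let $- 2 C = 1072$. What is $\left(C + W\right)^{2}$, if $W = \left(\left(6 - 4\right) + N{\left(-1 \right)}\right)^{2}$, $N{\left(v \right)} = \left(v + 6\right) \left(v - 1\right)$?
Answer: $222784$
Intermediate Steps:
$C = -536$ ($C = \left(- \frac{1}{2}\right) 1072 = -536$)
$N{\left(v \right)} = \left(-1 + v\right) \left(6 + v\right)$ ($N{\left(v \right)} = \left(6 + v\right) \left(-1 + v\right) = \left(-1 + v\right) \left(6 + v\right)$)
$W = 64$ ($W = \left(\left(6 - 4\right) + \left(-6 + \left(-1\right)^{2} + 5 \left(-1\right)\right)\right)^{2} = \left(2 - 10\right)^{2} = \left(-8\right)^{2} = 64$)
$\left(C + W\right)^{2} = \left(-536 + 64\right)^{2} = \left(-472\right)^{2} = 222784$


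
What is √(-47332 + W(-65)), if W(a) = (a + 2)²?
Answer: I*√43363 ≈ 208.24*I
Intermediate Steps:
W(a) = (2 + a)²
√(-47332 + W(-65)) = √(-47332 + (2 - 65)²) = √(-47332 + (-63)²) = √(-47332 + 3969) = √(-43363) = I*√43363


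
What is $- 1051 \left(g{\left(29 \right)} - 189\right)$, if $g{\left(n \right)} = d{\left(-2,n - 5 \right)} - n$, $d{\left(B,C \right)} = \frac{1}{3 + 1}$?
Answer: $\frac{915421}{4} \approx 2.2886 \cdot 10^{5}$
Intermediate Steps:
$d{\left(B,C \right)} = \frac{1}{4}$
$g{\left(n \right)} = \frac{1}{4} - n$
$- 1051 \left(g{\left(29 \right)} - 189\right) = - 1051 \left(\left(\frac{1}{4} - 29\right) - 189\right) = - 1051 \left(- \frac{115}{4} - 189\right) = \left(-1051\right) \left(- \frac{871}{4}\right) = \frac{915421}{4}$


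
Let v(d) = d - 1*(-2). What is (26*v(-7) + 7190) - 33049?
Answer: -25989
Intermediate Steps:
v(d) = 2 + d (v(d) = d + 2 = 2 + d)
(26*v(-7) + 7190) - 33049 = (26*(2 - 7) + 7190) - 33049 = (26*(-5) + 7190) - 33049 = (-130 + 7190) - 33049 = 7060 - 33049 = -25989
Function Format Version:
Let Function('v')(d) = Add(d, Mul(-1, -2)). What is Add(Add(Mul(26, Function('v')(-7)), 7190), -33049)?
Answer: -25989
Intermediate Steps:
Function('v')(d) = Add(2, d) (Function('v')(d) = Add(d, 2) = Add(2, d))
Add(Add(Mul(26, Function('v')(-7)), 7190), -33049) = Add(Add(Mul(26, Add(2, -7)), 7190), -33049) = Add(Add(Mul(26, -5), 7190), -33049) = Add(Add(-130, 7190), -33049) = Add(7060, -33049) = -25989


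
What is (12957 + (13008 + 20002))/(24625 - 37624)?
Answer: -45967/12999 ≈ -3.5362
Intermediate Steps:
(12957 + (13008 + 20002))/(24625 - 37624) = (12957 + 33010)/(-12999) = 45967*(-1/12999) = -45967/12999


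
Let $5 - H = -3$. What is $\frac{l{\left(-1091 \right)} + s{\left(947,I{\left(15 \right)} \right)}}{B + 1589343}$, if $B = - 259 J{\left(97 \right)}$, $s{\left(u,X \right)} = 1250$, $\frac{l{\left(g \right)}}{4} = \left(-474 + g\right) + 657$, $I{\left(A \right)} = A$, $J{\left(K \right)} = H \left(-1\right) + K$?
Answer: $- \frac{1191}{783146} \approx -0.0015208$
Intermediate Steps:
$H = 8$ ($H = 5 - -3 = 5 + 3 = 8$)
$J{\left(K \right)} = -8 + K$ ($J{\left(K \right)} = 8 \left(-1\right) + K = -8 + K$)
$l{\left(g \right)} = 732 + 4 g$ ($l{\left(g \right)} = 4 \left(\left(-474 + g\right) + 657\right) = 4 \left(183 + g\right) = 732 + 4 g$)
$B = -23051$ ($B = - 259 \left(-8 + 97\right) = \left(-259\right) 89 = -23051$)
$\frac{l{\left(-1091 \right)} + s{\left(947,I{\left(15 \right)} \right)}}{B + 1589343} = \frac{\left(732 + 4 \left(-1091\right)\right) + 1250}{-23051 + 1589343} = \frac{\left(732 - 4364\right) + 1250}{1566292} = \left(-3632 + 1250\right) \frac{1}{1566292} = \left(-2382\right) \frac{1}{1566292} = - \frac{1191}{783146}$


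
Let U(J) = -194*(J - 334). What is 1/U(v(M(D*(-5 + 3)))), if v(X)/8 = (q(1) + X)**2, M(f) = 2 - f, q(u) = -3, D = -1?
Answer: 1/50828 ≈ 1.9674e-5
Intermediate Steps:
v(X) = 8*(-3 + X)**2
U(J) = 64796 - 194*J (U(J) = -194*(-334 + J) = 64796 - 194*J)
1/U(v(M(D*(-5 + 3)))) = 1/(64796 - 1552*(-3 + (2 - (-1)*(-5 + 3)))**2) = 1/(64796 - 1552*(-3 + (2 - (-1)*(-2)))**2) = 1/(64796 - 1552*(-3 + (2 - 1*2))**2) = 1/(64796 - 1552*(-3 + (2 - 2))**2) = 1/(64796 - 1552*(-3 + 0)**2) = 1/(64796 - 1552*(-3)**2) = 1/(64796 - 1552*9) = 1/(64796 - 194*72) = 1/(64796 - 13968) = 1/50828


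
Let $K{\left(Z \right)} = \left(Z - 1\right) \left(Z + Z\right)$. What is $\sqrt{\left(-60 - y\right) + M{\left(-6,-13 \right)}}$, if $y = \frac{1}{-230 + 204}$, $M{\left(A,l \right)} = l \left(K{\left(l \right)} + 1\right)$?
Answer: $\frac{3 i \sqrt{360906}}{26} \approx 69.318 i$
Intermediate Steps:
$K{\left(Z \right)} = 2 Z \left(-1 + Z\right)$ ($K{\left(Z \right)} = \left(-1 + Z\right) 2 Z = 2 Z \left(-1 + Z\right)$)
$M{\left(A,l \right)} = l \left(1 + 2 l \left(-1 + l\right)\right)$ ($M{\left(A,l \right)} = l \left(2 l \left(-1 + l\right) + 1\right) = l \left(1 + 2 l \left(-1 + l\right)\right)$)
$y = - \frac{1}{26}$ ($y = \frac{1}{-26} = - \frac{1}{26} \approx -0.038462$)
$\sqrt{\left(-60 - y\right) + M{\left(-6,-13 \right)}} = \sqrt{\left(-60 - - \frac{1}{26}\right) - 13 \left(1 + 2 \left(-13\right) \left(-1 - 13\right)\right)} = \sqrt{\left(-60 + \frac{1}{26}\right) - 13 \left(1 + 2 \left(-13\right) \left(-14\right)\right)} = \sqrt{- \frac{1559}{26} - 13 \left(1 + 364\right)} = \sqrt{- \frac{1559}{26} - 4745} = \sqrt{- \frac{124929}{26}} = \frac{3 i \sqrt{360906}}{26}$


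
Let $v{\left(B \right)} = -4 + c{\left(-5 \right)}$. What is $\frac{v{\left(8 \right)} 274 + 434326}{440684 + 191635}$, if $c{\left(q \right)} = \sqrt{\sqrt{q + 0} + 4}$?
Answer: $\frac{144410}{210773} + \frac{274 \sqrt{4 + i \sqrt{5}}}{632319} \approx 0.68604 + 0.00023387 i$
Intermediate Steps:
$c{\left(q \right)} = \sqrt{4 + \sqrt{q}}$ ($c{\left(q \right)} = \sqrt{\sqrt{q} + 4} = \sqrt{4 + \sqrt{q}}$)
$v{\left(B \right)} = -4 + \sqrt{4 + i \sqrt{5}}$ ($v{\left(B \right)} = -4 + \sqrt{4 + \sqrt{-5}} = -4 + \sqrt{4 + i \sqrt{5}}$)
$\frac{v{\left(8 \right)} 274 + 434326}{440684 + 191635} = \frac{\left(-4 + \sqrt{4 + i \sqrt{5}}\right) 274 + 434326}{440684 + 191635} = \frac{\left(-1096 + 274 \sqrt{4 + i \sqrt{5}}\right) + 434326}{632319} = \left(433230 + 274 \sqrt{4 + i \sqrt{5}}\right) \frac{1}{632319} = \frac{144410}{210773} + \frac{274 \sqrt{4 + i \sqrt{5}}}{632319}$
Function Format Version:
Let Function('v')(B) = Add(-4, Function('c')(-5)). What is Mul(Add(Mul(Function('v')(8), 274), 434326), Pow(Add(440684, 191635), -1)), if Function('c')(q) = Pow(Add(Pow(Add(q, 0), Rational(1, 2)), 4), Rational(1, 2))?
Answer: Add(Rational(144410, 210773), Mul(Rational(274, 632319), Pow(Add(4, Mul(I, Pow(5, Rational(1, 2)))), Rational(1, 2)))) ≈ Add(0.68604, Mul(0.00023387, I))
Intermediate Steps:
Function('c')(q) = Pow(Add(4, Pow(q, Rational(1, 2))), Rational(1, 2)) (Function('c')(q) = Pow(Add(Pow(q, Rational(1, 2)), 4), Rational(1, 2)) = Pow(Add(4, Pow(q, Rational(1, 2))), Rational(1, 2)))
Function('v')(B) = Add(-4, Pow(Add(4, Mul(I, Pow(5, Rational(1, 2)))), Rational(1, 2))) (Function('v')(B) = Add(-4, Pow(Add(4, Pow(-5, Rational(1, 2))), Rational(1, 2))) = Add(-4, Pow(Add(4, Mul(I, Pow(5, Rational(1, 2)))), Rational(1, 2))))
Mul(Add(Mul(Function('v')(8), 274), 434326), Pow(Add(440684, 191635), -1)) = Mul(Add(Mul(Add(-4, Pow(Add(4, Mul(I, Pow(5, Rational(1, 2)))), Rational(1, 2))), 274), 434326), Pow(Add(440684, 191635), -1)) = Mul(Add(Add(-1096, Mul(274, Pow(Add(4, Mul(I, Pow(5, Rational(1, 2)))), Rational(1, 2)))), 434326), Pow(632319, -1)) = Mul(Add(433230, Mul(274, Pow(Add(4, Mul(I, Pow(5, Rational(1, 2)))), Rational(1, 2)))), Rational(1, 632319)) = Add(Rational(144410, 210773), Mul(Rational(274, 632319), Pow(Add(4, Mul(I, Pow(5, Rational(1, 2)))), Rational(1, 2))))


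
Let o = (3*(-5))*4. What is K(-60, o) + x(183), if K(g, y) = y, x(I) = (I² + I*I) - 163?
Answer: 66755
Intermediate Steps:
o = -60 (o = -15*4 = -60)
x(I) = -163 + 2*I² (x(I) = (I² + I²) - 163 = 2*I² - 163 = -163 + 2*I²)
K(-60, o) + x(183) = -60 + (-163 + 2*183²) = -60 + (-163 + 2*33489) = -60 + (-163 + 66978) = -60 + 66815 = 66755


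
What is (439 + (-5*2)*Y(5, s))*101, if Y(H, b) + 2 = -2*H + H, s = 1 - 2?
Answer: 51409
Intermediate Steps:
s = -1
Y(H, b) = -2 - H (Y(H, b) = -2 + (-2*H + H) = -2 - H)
(439 + (-5*2)*Y(5, s))*101 = (439 + (-5*2)*(-2 - 1*5))*101 = (439 - 10*(-2 - 5))*101 = (439 - 10*(-7))*101 = (439 + 70)*101 = 509*101 = 51409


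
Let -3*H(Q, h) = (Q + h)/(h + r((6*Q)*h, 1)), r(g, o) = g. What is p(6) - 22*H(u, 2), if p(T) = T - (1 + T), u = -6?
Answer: -61/105 ≈ -0.58095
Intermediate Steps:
p(T) = -1 (p(T) = T + (-1 - T) = -1)
H(Q, h) = -(Q + h)/(3*(h + 6*Q*h)) (H(Q, h) = -(Q + h)/(3*(h + (6*Q)*h)) = -(Q + h)/(3*(h + 6*Q*h)))
p(6) - 22*H(u, 2) = -1 - 22*(-1*(-6) - 1*2)/(3*2*(1 + 6*(-6))) = -1 - 22*(6 - 2)/(3*2*(1 - 36)) = -1 - 22*4/(3*2*(-35)) = -1 - 22*(-1)*4/(3*2*35) = -1 - 22*(-2/105) = -1 + 44/105 = -61/105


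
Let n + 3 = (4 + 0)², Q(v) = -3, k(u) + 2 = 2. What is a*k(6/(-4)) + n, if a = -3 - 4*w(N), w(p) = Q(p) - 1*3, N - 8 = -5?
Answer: 13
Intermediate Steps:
N = 3 (N = 8 - 5 = 3)
k(u) = 0 (k(u) = -2 + 2 = 0)
w(p) = -6 (w(p) = -3 - 1*3 = -3 - 3 = -6)
n = 13 (n = -3 + (4 + 0)² = -3 + 4² = -3 + 16 = 13)
a = 21 (a = -3 - 4*(-6) = -3 + 24 = 21)
a*k(6/(-4)) + n = 21*0 + 13 = 0 + 13 = 13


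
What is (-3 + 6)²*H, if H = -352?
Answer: -3168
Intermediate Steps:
(-3 + 6)²*H = (-3 + 6)²*(-352) = 3²*(-352) = 9*(-352) = -3168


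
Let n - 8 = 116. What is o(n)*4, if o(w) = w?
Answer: 496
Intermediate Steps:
n = 124 (n = 8 + 116 = 124)
o(n)*4 = 124*4 = 496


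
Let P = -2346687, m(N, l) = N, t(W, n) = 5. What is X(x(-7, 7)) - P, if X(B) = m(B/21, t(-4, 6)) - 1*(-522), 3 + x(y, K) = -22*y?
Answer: 49291540/21 ≈ 2.3472e+6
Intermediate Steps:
x(y, K) = -3 - 22*y
X(B) = 522 + B/21 (X(B) = B/21 - 1*(-522) = B*(1/21) + 522 = B/21 + 522 = 522 + B/21)
X(x(-7, 7)) - P = (522 + (-3 - 22*(-7))/21) - 1*(-2346687) = (522 + (-3 + 154)/21) + 2346687 = (522 + (1/21)*151) + 2346687 = (522 + 151/21) + 2346687 = 11113/21 + 2346687 = 49291540/21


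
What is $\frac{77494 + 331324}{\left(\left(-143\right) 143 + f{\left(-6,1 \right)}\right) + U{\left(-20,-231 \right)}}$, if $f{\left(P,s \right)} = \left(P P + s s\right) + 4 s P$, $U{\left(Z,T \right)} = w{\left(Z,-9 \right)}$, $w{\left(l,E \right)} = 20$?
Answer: $- \frac{204409}{10208} \approx -20.024$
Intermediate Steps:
$U{\left(Z,T \right)} = 20$
$f{\left(P,s \right)} = P^{2} + s^{2} + 4 P s$ ($f{\left(P,s \right)} = \left(P^{2} + s^{2}\right) + 4 P s = P^{2} + s^{2} + 4 P s$)
$\frac{77494 + 331324}{\left(\left(-143\right) 143 + f{\left(-6,1 \right)}\right) + U{\left(-20,-231 \right)}} = \frac{77494 + 331324}{\left(\left(-143\right) 143 + \left(\left(-6\right)^{2} + 1^{2} + 4 \left(-6\right) 1\right)\right) + 20} = \frac{408818}{\left(-20449 + \left(36 + 1 - 24\right)\right) + 20} = \frac{408818}{\left(-20449 + 13\right) + 20} = \frac{408818}{-20436 + 20} = \frac{408818}{-20416} = 408818 \left(- \frac{1}{20416}\right) = - \frac{204409}{10208}$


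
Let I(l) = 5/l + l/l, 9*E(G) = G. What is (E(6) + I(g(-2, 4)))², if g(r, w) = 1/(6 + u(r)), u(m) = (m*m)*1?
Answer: 24025/9 ≈ 2669.4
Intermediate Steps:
u(m) = m² (u(m) = m²*1 = m²)
g(r, w) = 1/(6 + r²)
E(G) = G/9
I(l) = 1 + 5/l (I(l) = 5/l + 1 = 1 + 5/l)
(E(6) + I(g(-2, 4)))² = ((⅑)*6 + (5 + 1/(6 + (-2)²))/(1/(6 + (-2)²)))² = (⅔ + (5 + 1/(6 + 4))/(1/(6 + 4)))² = (⅔ + (5 + 1/10)/(1/10))² = (⅔ + (5 + ⅒)/(⅒))² = (⅔ + 10*(51/10))² = (⅔ + 51)² = (155/3)² = 24025/9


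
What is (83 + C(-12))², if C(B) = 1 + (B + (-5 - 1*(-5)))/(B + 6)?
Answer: 7396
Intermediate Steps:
C(B) = 1 + B/(6 + B) (C(B) = 1 + (B + (-5 + 5))/(6 + B) = 1 + (B + 0)/(6 + B) = 1 + B/(6 + B))
(83 + C(-12))² = (83 + 2*(3 - 12)/(6 - 12))² = (83 + 2*(-9)/(-6))² = (83 + 2*(-⅙)*(-9))² = (83 + 3)² = 86² = 7396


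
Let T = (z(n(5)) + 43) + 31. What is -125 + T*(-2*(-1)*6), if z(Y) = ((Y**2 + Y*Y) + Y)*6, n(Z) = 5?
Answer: 4723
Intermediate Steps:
z(Y) = 6*Y + 12*Y**2 (z(Y) = ((Y**2 + Y**2) + Y)*6 = (2*Y**2 + Y)*6 = (Y + 2*Y**2)*6 = 6*Y + 12*Y**2)
T = 404 (T = (6*5*(1 + 2*5) + 43) + 31 = (6*5*(1 + 10) + 43) + 31 = (6*5*11 + 43) + 31 = (330 + 43) + 31 = 373 + 31 = 404)
-125 + T*(-2*(-1)*6) = -125 + 404*(-2*(-1)*6) = -125 + 404*(2*6) = -125 + 404*12 = -125 + 4848 = 4723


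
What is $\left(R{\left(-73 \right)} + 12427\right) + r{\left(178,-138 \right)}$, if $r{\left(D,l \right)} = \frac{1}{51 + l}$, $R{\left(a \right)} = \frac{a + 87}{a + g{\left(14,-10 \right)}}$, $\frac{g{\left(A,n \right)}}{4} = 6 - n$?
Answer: $\frac{3243038}{261} \approx 12425.0$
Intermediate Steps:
$g{\left(A,n \right)} = 24 - 4 n$ ($g{\left(A,n \right)} = 4 \left(6 - n\right) = 24 - 4 n$)
$R{\left(a \right)} = \frac{87 + a}{64 + a}$ ($R{\left(a \right)} = \frac{a + 87}{a + \left(24 - -40\right)} = \frac{87 + a}{a + \left(24 + 40\right)} = \frac{87 + a}{a + 64} = \frac{87 + a}{64 + a}$)
$\left(R{\left(-73 \right)} + 12427\right) + r{\left(178,-138 \right)} = \left(\frac{87 - 73}{64 - 73} + 12427\right) + \frac{1}{51 - 138} = \left(\frac{1}{-9} \cdot 14 + 12427\right) + \frac{1}{-87} = \left(\left(- \frac{1}{9}\right) 14 + 12427\right) - \frac{1}{87} = \left(- \frac{14}{9} + 12427\right) - \frac{1}{87} = \frac{111829}{9} - \frac{1}{87} = \frac{3243038}{261}$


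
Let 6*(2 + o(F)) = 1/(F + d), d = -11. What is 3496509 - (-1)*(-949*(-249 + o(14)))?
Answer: 67223795/18 ≈ 3.7347e+6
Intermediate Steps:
o(F) = -2 + 1/(6*(-11 + F)) (o(F) = -2 + 1/(6*(F - 11)) = -2 + 1/(6*(-11 + F)))
3496509 - (-1)*(-949*(-249 + o(14))) = 3496509 - (-1)*(-949*(-249 + (133 - 12*14)/(6*(-11 + 14)))) = 3496509 - (-1)*(-949*(-249 + (⅙)*(133 - 168)/3)) = 3496509 - (-1)*(-949*(-249 + (⅙)*(⅓)*(-35))) = 3496509 - (-1)*(-949*(-249 - 35/18)) = 3496509 - (-1)*(-949*(-4517/18)) = 3496509 - (-1)*4286633/18 = 3496509 - 1*(-4286633/18) = 3496509 + 4286633/18 = 67223795/18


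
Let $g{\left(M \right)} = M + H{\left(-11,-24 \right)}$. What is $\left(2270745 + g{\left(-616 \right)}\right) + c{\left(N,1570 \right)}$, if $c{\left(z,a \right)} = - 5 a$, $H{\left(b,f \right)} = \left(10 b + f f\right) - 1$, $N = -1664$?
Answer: $2262744$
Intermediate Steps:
$H{\left(b,f \right)} = -1 + f^{2} + 10 b$ ($H{\left(b,f \right)} = \left(10 b + f^{2}\right) - 1 = \left(f^{2} + 10 b\right) - 1 = -1 + f^{2} + 10 b$)
$g{\left(M \right)} = 465 + M$ ($g{\left(M \right)} = M + \left(-1 + \left(-24\right)^{2} + 10 \left(-11\right)\right) = M - -465 = M + 465 = 465 + M$)
$\left(2270745 + g{\left(-616 \right)}\right) + c{\left(N,1570 \right)} = \left(2270745 + \left(465 - 616\right)\right) - 7850 = \left(2270745 - 151\right) - 7850 = 2270594 - 7850 = 2262744$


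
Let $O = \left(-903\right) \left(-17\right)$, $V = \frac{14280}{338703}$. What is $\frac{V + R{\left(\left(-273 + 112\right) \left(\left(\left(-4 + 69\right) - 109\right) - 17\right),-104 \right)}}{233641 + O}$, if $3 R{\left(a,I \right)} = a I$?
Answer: $- \frac{3603601897}{2635448043} \approx -1.3674$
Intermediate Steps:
$V = \frac{4760}{112901}$ ($V = 14280 \cdot \frac{1}{338703} = \frac{4760}{112901} \approx 0.042161$)
$O = 15351$
$R{\left(a,I \right)} = \frac{I a}{3}$ ($R{\left(a,I \right)} = \frac{a I}{3} = \frac{I a}{3}$)
$\frac{V + R{\left(\left(-273 + 112\right) \left(\left(\left(-4 + 69\right) - 109\right) - 17\right),-104 \right)}}{233641 + O} = \frac{\frac{4760}{112901} + \frac{1}{3} \left(-104\right) \left(-273 + 112\right) \left(\left(\left(-4 + 69\right) - 109\right) - 17\right)}{233641 + 15351} = \frac{\frac{4760}{112901} + \frac{1}{3} \left(-104\right) \left(- 161 \left(\left(65 - 109\right) - 17\right)\right)}{248992} = \left(\frac{4760}{112901} + \frac{1}{3} \left(-104\right) \left(- 161 \left(-44 - 17\right)\right)\right) \frac{1}{248992} = \left(\frac{4760}{112901} + \frac{1}{3} \left(-104\right) \left(\left(-161\right) \left(-61\right)\right)\right) \frac{1}{248992} = \left(\frac{4760}{112901} + \frac{1}{3} \left(-104\right) 9821\right) \frac{1}{248992} = \left(\frac{4760}{112901} - \frac{1021384}{3}\right) \frac{1}{248992} = \left(- \frac{115315260704}{338703}\right) \frac{1}{248992} = - \frac{3603601897}{2635448043}$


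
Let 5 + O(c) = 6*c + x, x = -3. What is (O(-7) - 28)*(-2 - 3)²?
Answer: -1950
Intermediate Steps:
O(c) = -8 + 6*c (O(c) = -5 + (6*c - 3) = -5 + (-3 + 6*c) = -8 + 6*c)
(O(-7) - 28)*(-2 - 3)² = ((-8 + 6*(-7)) - 28)*(-2 - 3)² = ((-8 - 42) - 28)*(-5)² = (-50 - 28)*25 = -78*25 = -1950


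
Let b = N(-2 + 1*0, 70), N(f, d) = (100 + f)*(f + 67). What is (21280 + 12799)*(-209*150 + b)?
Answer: -851293420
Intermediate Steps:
N(f, d) = (67 + f)*(100 + f) (N(f, d) = (100 + f)*(67 + f) = (67 + f)*(100 + f))
b = 6370 (b = 6700 + (-2 + 1*0)² + 167*(-2 + 1*0) = 6700 + (-2 + 0)² + 167*(-2 + 0) = 6700 + (-2)² + 167*(-2) = 6700 + 4 - 334 = 6370)
(21280 + 12799)*(-209*150 + b) = (21280 + 12799)*(-209*150 + 6370) = 34079*(-31350 + 6370) = 34079*(-24980) = -851293420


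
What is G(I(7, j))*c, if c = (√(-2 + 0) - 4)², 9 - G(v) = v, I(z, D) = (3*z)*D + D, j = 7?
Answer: -2030 + 1160*I*√2 ≈ -2030.0 + 1640.5*I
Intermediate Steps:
I(z, D) = D + 3*D*z (I(z, D) = 3*D*z + D = D + 3*D*z)
G(v) = 9 - v
c = (-4 + I*√2)² (c = (√(-2) - 4)² = (I*√2 - 4)² = (-4 + I*√2)² ≈ 14.0 - 11.314*I)
G(I(7, j))*c = (9 - 7*(1 + 3*7))*(4 - I*√2)² = (9 - 7*(1 + 21))*(4 - I*√2)² = (9 - 7*22)*(4 - I*√2)² = (9 - 1*154)*(4 - I*√2)² = (9 - 154)*(4 - I*√2)² = -145*(4 - I*√2)²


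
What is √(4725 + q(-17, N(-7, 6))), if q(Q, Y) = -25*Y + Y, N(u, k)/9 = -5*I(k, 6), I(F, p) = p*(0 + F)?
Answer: 3*√4845 ≈ 208.82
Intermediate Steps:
I(F, p) = F*p (I(F, p) = p*F = F*p)
N(u, k) = -270*k (N(u, k) = 9*(-5*k*6) = 9*(-30*k) = -270*k)
q(Q, Y) = -24*Y
√(4725 + q(-17, N(-7, 6))) = √(4725 - (-6480)*6) = √(4725 - 24*(-1620)) = √(4725 + 38880) = √43605 = 3*√4845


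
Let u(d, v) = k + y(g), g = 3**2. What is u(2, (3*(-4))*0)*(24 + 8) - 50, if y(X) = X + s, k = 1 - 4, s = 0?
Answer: 142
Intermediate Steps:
g = 9
k = -3
y(X) = X (y(X) = X + 0 = X)
u(d, v) = 6 (u(d, v) = -3 + 9 = 6)
u(2, (3*(-4))*0)*(24 + 8) - 50 = 6*(24 + 8) - 50 = 6*32 - 50 = 192 - 50 = 142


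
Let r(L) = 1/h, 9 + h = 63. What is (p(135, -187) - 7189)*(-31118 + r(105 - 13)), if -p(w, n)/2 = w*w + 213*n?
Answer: -60532004533/54 ≈ -1.1210e+9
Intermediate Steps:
h = 54 (h = -9 + 63 = 54)
r(L) = 1/54
p(w, n) = -426*n - 2*w² (p(w, n) = -2*(w*w + 213*n) = -2*(w² + 213*n) = -426*n - 2*w²)
(p(135, -187) - 7189)*(-31118 + r(105 - 13)) = ((-426*(-187) - 2*135²) - 7189)*(-31118 + 1/54) = ((79662 - 2*18225) - 7189)*(-1680371/54) = ((79662 - 36450) - 7189)*(-1680371/54) = (43212 - 7189)*(-1680371/54) = 36023*(-1680371/54) = -60532004533/54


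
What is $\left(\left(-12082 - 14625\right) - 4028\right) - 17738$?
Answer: $-48473$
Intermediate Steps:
$\left(\left(-12082 - 14625\right) - 4028\right) - 17738 = \left(-26707 - 4028\right) - 17738 = -30735 - 17738 = -48473$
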